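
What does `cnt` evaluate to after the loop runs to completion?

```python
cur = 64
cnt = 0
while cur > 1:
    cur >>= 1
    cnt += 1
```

Let's trace through this code step by step.

Initialize: cur = 64
Initialize: cnt = 0
Entering loop: while cur > 1:
After iteration 1: cur = 32, cnt = 1
After iteration 2: cur = 16, cnt = 2
After iteration 3: cur = 8, cnt = 3
After iteration 4: cur = 4, cnt = 4
After iteration 5: cur = 2, cnt = 5
After iteration 6: cur = 1, cnt = 6
Loop ends.

Final answer: 6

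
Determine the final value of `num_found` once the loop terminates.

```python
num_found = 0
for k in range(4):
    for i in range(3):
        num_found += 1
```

Let's trace through this code step by step.

Initialize: num_found = 0
Entering loop: for k in range(4):
After iteration 1: k = 0, num_found = 3
After iteration 2: k = 1, num_found = 6
After iteration 3: k = 2, num_found = 9
After iteration 4: k = 3, num_found = 12
Loop ends.

Final answer: 12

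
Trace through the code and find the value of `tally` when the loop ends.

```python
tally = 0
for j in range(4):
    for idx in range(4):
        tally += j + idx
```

Let's trace through this code step by step.

Initialize: tally = 0
Entering loop: for j in range(4):
After iteration 1: j = 0, tally = 6
After iteration 2: j = 1, tally = 16
After iteration 3: j = 2, tally = 30
After iteration 4: j = 3, tally = 48
Loop ends.

Final answer: 48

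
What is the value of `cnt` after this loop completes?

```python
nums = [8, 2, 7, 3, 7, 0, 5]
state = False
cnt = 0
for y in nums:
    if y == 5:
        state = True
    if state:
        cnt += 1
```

Let's trace through this code step by step.

Initialize: nums = [8, 2, 7, 3, 7, 0, 5]
Initialize: state = False
Initialize: cnt = 0
Entering loop: for y in nums:
After iteration 1: y = 8, state = False, cnt = 0
After iteration 2: y = 2, state = False, cnt = 0
After iteration 3: y = 7, state = False, cnt = 0
After iteration 4: y = 3, state = False, cnt = 0
After iteration 5: y = 7, state = False, cnt = 0
After iteration 6: y = 0, state = False, cnt = 0
After iteration 7: y = 5, state = True, cnt = 1
Loop ends.

Final answer: 1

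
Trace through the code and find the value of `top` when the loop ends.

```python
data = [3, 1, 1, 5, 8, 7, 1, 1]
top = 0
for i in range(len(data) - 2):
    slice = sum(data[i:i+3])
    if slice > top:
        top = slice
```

Let's trace through this code step by step.

Initialize: data = [3, 1, 1, 5, 8, 7, 1, 1]
Initialize: top = 0
Entering loop: for i in range(len(data) - 2):
After iteration 1: i = 0, top = 5, slice = 5
After iteration 2: i = 1, top = 7, slice = 7
After iteration 3: i = 2, top = 14, slice = 14
After iteration 4: i = 3, top = 20, slice = 20
After iteration 5: i = 4, top = 20, slice = 16
After iteration 6: i = 5, top = 20, slice = 9
Loop ends.

Final answer: 20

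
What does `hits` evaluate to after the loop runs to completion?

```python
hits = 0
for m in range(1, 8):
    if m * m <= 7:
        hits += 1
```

Let's trace through this code step by step.

Initialize: hits = 0
Entering loop: for m in range(1, 8):
After iteration 1: m = 1, hits = 1
After iteration 2: m = 2, hits = 2
After iteration 3: m = 3, hits = 2
After iteration 4: m = 4, hits = 2
After iteration 5: m = 5, hits = 2
After iteration 6: m = 6, hits = 2
After iteration 7: m = 7, hits = 2
Loop ends.

Final answer: 2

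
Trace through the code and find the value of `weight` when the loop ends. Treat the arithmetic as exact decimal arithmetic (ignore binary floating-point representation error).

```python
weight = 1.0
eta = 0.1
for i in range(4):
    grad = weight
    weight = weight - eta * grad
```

Let's trace through this code step by step.

Initialize: weight = 1.0
Initialize: eta = 0.1
Entering loop: for i in range(4):
After iteration 1: i = 0, weight = 0.9, grad = 1.0
After iteration 2: i = 1, weight = 0.81, grad = 0.9
After iteration 3: i = 2, weight = 0.729, grad = 0.81
After iteration 4: i = 3, weight = 0.6561, grad = 0.729
Loop ends.

Final answer: 0.6561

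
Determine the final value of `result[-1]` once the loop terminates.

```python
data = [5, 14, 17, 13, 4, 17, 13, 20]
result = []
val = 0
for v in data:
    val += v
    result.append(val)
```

Let's trace through this code step by step.

Initialize: data = [5, 14, 17, 13, 4, 17, 13, 20]
Initialize: result = []
Initialize: val = 0
Entering loop: for v in data:
After iteration 1: v = 5, result = [5], val = 5
After iteration 2: v = 14, result = [5, 19], val = 19
After iteration 3: v = 17, result = [5, 19, 36], val = 36
After iteration 4: v = 13, result = [5, 19, 36, 49], val = 49
After iteration 5: v = 4, result = [5, 19, 36, 49, 53], val = 53
After iteration 6: v = 17, result = [5, 19, 36, 49, 53, 70], val = 70
After iteration 7: v = 13, result = [5, 19, 36, 49, 53, 70, 83], val = 83
After iteration 8: v = 20, result = [5, 19, 36, 49, 53, 70, 83, 103], val = 103
Loop ends.
result[-1] = 103

Final answer: 103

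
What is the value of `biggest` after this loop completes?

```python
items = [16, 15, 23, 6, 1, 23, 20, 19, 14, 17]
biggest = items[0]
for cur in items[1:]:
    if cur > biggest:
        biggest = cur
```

Let's trace through this code step by step.

Initialize: items = [16, 15, 23, 6, 1, 23, 20, 19, 14, 17]
Initialize: biggest = 16
Entering loop: for cur in items[1:]:
After iteration 1: cur = 15, biggest = 16
After iteration 2: cur = 23, biggest = 23
After iteration 3: cur = 6, biggest = 23
After iteration 4: cur = 1, biggest = 23
After iteration 5: cur = 23, biggest = 23
After iteration 6: cur = 20, biggest = 23
After iteration 7: cur = 19, biggest = 23
After iteration 8: cur = 14, biggest = 23
After iteration 9: cur = 17, biggest = 23
Loop ends.

Final answer: 23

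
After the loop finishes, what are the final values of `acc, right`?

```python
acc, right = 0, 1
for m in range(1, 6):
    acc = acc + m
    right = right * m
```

Let's trace through this code step by step.

Initialize: acc = 0
Initialize: right = 1
Entering loop: for m in range(1, 6):
After iteration 1: m = 1, acc = 1, right = 1
After iteration 2: m = 2, acc = 3, right = 2
After iteration 3: m = 3, acc = 6, right = 6
After iteration 4: m = 4, acc = 10, right = 24
After iteration 5: m = 5, acc = 15, right = 120
Loop ends.

Final answer: 15, 120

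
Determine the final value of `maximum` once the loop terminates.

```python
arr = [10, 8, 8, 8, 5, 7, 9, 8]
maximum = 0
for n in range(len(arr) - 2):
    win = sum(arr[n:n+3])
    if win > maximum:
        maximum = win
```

Let's trace through this code step by step.

Initialize: arr = [10, 8, 8, 8, 5, 7, 9, 8]
Initialize: maximum = 0
Entering loop: for n in range(len(arr) - 2):
After iteration 1: n = 0, maximum = 26, win = 26
After iteration 2: n = 1, maximum = 26, win = 24
After iteration 3: n = 2, maximum = 26, win = 21
After iteration 4: n = 3, maximum = 26, win = 20
After iteration 5: n = 4, maximum = 26, win = 21
After iteration 6: n = 5, maximum = 26, win = 24
Loop ends.

Final answer: 26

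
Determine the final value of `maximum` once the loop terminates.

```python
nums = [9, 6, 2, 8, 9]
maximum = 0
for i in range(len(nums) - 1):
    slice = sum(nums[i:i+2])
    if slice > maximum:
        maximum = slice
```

Let's trace through this code step by step.

Initialize: nums = [9, 6, 2, 8, 9]
Initialize: maximum = 0
Entering loop: for i in range(len(nums) - 1):
After iteration 1: i = 0, maximum = 15, slice = 15
After iteration 2: i = 1, maximum = 15, slice = 8
After iteration 3: i = 2, maximum = 15, slice = 10
After iteration 4: i = 3, maximum = 17, slice = 17
Loop ends.

Final answer: 17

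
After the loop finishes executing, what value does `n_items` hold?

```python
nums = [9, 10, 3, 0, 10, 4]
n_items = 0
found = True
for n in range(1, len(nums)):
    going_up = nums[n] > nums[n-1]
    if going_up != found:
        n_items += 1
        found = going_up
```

Let's trace through this code step by step.

Initialize: nums = [9, 10, 3, 0, 10, 4]
Initialize: n_items = 0
Initialize: found = True
Entering loop: for n in range(1, len(nums)):
After iteration 1: n = 1, n_items = 0, found = True, going_up = True
After iteration 2: n = 2, n_items = 1, found = False, going_up = False
After iteration 3: n = 3, n_items = 1, found = False, going_up = False
After iteration 4: n = 4, n_items = 2, found = True, going_up = True
After iteration 5: n = 5, n_items = 3, found = False, going_up = False
Loop ends.

Final answer: 3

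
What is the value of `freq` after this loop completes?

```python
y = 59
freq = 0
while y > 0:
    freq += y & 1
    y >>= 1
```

Let's trace through this code step by step.

Initialize: y = 59
Initialize: freq = 0
Entering loop: while y > 0:
After iteration 1: y = 29, freq = 1
After iteration 2: y = 14, freq = 2
After iteration 3: y = 7, freq = 2
After iteration 4: y = 3, freq = 3
After iteration 5: y = 1, freq = 4
After iteration 6: y = 0, freq = 5
Loop ends.

Final answer: 5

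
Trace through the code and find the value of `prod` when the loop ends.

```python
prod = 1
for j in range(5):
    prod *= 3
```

Let's trace through this code step by step.

Initialize: prod = 1
Entering loop: for j in range(5):
After iteration 1: j = 0, prod = 3
After iteration 2: j = 1, prod = 9
After iteration 3: j = 2, prod = 27
After iteration 4: j = 3, prod = 81
After iteration 5: j = 4, prod = 243
Loop ends.

Final answer: 243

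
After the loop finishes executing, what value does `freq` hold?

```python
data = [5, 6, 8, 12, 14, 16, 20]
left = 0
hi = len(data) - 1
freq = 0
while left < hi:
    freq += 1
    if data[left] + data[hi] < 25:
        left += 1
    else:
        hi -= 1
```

Let's trace through this code step by step.

Initialize: data = [5, 6, 8, 12, 14, 16, 20]
Initialize: left = 0
Initialize: hi = 6
Initialize: freq = 0
Entering loop: while left < hi:
After iteration 1: left = 0, hi = 5, freq = 1
After iteration 2: left = 1, hi = 5, freq = 2
After iteration 3: left = 2, hi = 5, freq = 3
After iteration 4: left = 3, hi = 5, freq = 4
After iteration 5: left = 3, hi = 4, freq = 5
After iteration 6: left = 3, hi = 3, freq = 6
Loop ends.

Final answer: 6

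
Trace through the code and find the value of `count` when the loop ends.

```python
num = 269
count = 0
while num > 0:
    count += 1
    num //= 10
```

Let's trace through this code step by step.

Initialize: num = 269
Initialize: count = 0
Entering loop: while num > 0:
After iteration 1: num = 26, count = 1
After iteration 2: num = 2, count = 2
After iteration 3: num = 0, count = 3
Loop ends.

Final answer: 3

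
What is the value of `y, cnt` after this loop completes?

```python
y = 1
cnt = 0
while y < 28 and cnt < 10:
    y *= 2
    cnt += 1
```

Let's trace through this code step by step.

Initialize: y = 1
Initialize: cnt = 0
Entering loop: while y < 28 and cnt < 10:
After iteration 1: y = 2, cnt = 1
After iteration 2: y = 4, cnt = 2
After iteration 3: y = 8, cnt = 3
After iteration 4: y = 16, cnt = 4
After iteration 5: y = 32, cnt = 5
Loop ends.

Final answer: 32, 5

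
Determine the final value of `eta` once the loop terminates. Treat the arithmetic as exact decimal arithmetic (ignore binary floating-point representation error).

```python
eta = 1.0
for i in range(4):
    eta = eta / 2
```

Let's trace through this code step by step.

Initialize: eta = 1.0
Entering loop: for i in range(4):
After iteration 1: i = 0, eta = 0.5
After iteration 2: i = 1, eta = 0.25
After iteration 3: i = 2, eta = 0.125
After iteration 4: i = 3, eta = 0.0625
Loop ends.

Final answer: 0.0625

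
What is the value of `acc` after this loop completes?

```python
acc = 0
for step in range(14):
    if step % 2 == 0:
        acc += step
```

Let's trace through this code step by step.

Initialize: acc = 0
Entering loop: for step in range(14):
After iteration 1: step = 0, acc = 0
After iteration 2: step = 1, acc = 0
After iteration 3: step = 2, acc = 2
After iteration 4: step = 3, acc = 2
After iteration 5: step = 4, acc = 6
After iteration 6: step = 5, acc = 6
After iteration 7: step = 6, acc = 12
After iteration 8: step = 7, acc = 12
After iteration 9: step = 8, acc = 20
After iteration 10: step = 9, acc = 20
After iteration 11: step = 10, acc = 30
After iteration 12: step = 11, acc = 30
After iteration 13: step = 12, acc = 42
After iteration 14: step = 13, acc = 42
Loop ends.

Final answer: 42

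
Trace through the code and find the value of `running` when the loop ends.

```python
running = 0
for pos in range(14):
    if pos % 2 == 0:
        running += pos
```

Let's trace through this code step by step.

Initialize: running = 0
Entering loop: for pos in range(14):
After iteration 1: pos = 0, running = 0
After iteration 2: pos = 1, running = 0
After iteration 3: pos = 2, running = 2
After iteration 4: pos = 3, running = 2
After iteration 5: pos = 4, running = 6
After iteration 6: pos = 5, running = 6
After iteration 7: pos = 6, running = 12
After iteration 8: pos = 7, running = 12
After iteration 9: pos = 8, running = 20
After iteration 10: pos = 9, running = 20
After iteration 11: pos = 10, running = 30
After iteration 12: pos = 11, running = 30
After iteration 13: pos = 12, running = 42
After iteration 14: pos = 13, running = 42
Loop ends.

Final answer: 42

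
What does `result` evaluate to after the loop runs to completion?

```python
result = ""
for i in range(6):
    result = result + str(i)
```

Let's trace through this code step by step.

Initialize: result = ''
Entering loop: for i in range(6):
After iteration 1: i = 0, result = '0'
After iteration 2: i = 1, result = '01'
After iteration 3: i = 2, result = '012'
After iteration 4: i = 3, result = '0123'
After iteration 5: i = 4, result = '01234'
After iteration 6: i = 5, result = '012345'
Loop ends.

Final answer: '012345'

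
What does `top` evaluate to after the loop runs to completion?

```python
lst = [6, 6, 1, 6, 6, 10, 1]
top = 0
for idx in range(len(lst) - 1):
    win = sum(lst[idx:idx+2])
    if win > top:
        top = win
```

Let's trace through this code step by step.

Initialize: lst = [6, 6, 1, 6, 6, 10, 1]
Initialize: top = 0
Entering loop: for idx in range(len(lst) - 1):
After iteration 1: idx = 0, top = 12, win = 12
After iteration 2: idx = 1, top = 12, win = 7
After iteration 3: idx = 2, top = 12, win = 7
After iteration 4: idx = 3, top = 12, win = 12
After iteration 5: idx = 4, top = 16, win = 16
After iteration 6: idx = 5, top = 16, win = 11
Loop ends.

Final answer: 16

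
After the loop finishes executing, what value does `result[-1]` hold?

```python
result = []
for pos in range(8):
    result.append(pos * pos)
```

Let's trace through this code step by step.

Initialize: result = []
Entering loop: for pos in range(8):
After iteration 1: pos = 0, result = [0]
After iteration 2: pos = 1, result = [0, 1]
After iteration 3: pos = 2, result = [0, 1, 4]
After iteration 4: pos = 3, result = [0, 1, 4, 9]
After iteration 5: pos = 4, result = [0, 1, 4, 9, 16]
After iteration 6: pos = 5, result = [0, 1, 4, 9, 16, 25]
After iteration 7: pos = 6, result = [0, 1, 4, 9, 16, 25, 36]
After iteration 8: pos = 7, result = [0, 1, 4, 9, 16, 25, 36, 49]
Loop ends.
result[-1] = 49

Final answer: 49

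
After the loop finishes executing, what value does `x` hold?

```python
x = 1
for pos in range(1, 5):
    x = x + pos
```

Let's trace through this code step by step.

Initialize: x = 1
Entering loop: for pos in range(1, 5):
After iteration 1: pos = 1, x = 2
After iteration 2: pos = 2, x = 4
After iteration 3: pos = 3, x = 7
After iteration 4: pos = 4, x = 11
Loop ends.

Final answer: 11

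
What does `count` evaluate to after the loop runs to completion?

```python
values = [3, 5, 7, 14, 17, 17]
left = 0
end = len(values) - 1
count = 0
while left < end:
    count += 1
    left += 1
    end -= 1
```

Let's trace through this code step by step.

Initialize: values = [3, 5, 7, 14, 17, 17]
Initialize: left = 0
Initialize: end = 5
Initialize: count = 0
Entering loop: while left < end:
After iteration 1: left = 1, end = 4, count = 1
After iteration 2: left = 2, end = 3, count = 2
After iteration 3: left = 3, end = 2, count = 3
Loop ends.

Final answer: 3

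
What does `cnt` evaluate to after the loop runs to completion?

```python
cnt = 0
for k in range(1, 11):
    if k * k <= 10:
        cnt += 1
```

Let's trace through this code step by step.

Initialize: cnt = 0
Entering loop: for k in range(1, 11):
After iteration 1: k = 1, cnt = 1
After iteration 2: k = 2, cnt = 2
After iteration 3: k = 3, cnt = 3
After iteration 4: k = 4, cnt = 3
After iteration 5: k = 5, cnt = 3
After iteration 6: k = 6, cnt = 3
After iteration 7: k = 7, cnt = 3
After iteration 8: k = 8, cnt = 3
After iteration 9: k = 9, cnt = 3
After iteration 10: k = 10, cnt = 3
Loop ends.

Final answer: 3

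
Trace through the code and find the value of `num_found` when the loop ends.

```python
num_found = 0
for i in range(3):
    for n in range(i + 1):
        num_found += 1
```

Let's trace through this code step by step.

Initialize: num_found = 0
Entering loop: for i in range(3):
After iteration 1: i = 0, num_found = 1, n = 0
After iteration 2: i = 1, num_found = 3, n = 1
After iteration 3: i = 2, num_found = 6, n = 2
Loop ends.

Final answer: 6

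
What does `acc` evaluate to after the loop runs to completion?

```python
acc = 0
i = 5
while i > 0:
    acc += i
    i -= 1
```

Let's trace through this code step by step.

Initialize: acc = 0
Initialize: i = 5
Entering loop: while i > 0:
After iteration 1: acc = 5, i = 4
After iteration 2: acc = 9, i = 3
After iteration 3: acc = 12, i = 2
After iteration 4: acc = 14, i = 1
After iteration 5: acc = 15, i = 0
Loop ends.

Final answer: 15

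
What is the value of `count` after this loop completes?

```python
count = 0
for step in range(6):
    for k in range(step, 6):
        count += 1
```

Let's trace through this code step by step.

Initialize: count = 0
Entering loop: for step in range(6):
After iteration 1: step = 0, count = 6
After iteration 2: step = 1, count = 11
After iteration 3: step = 2, count = 15
After iteration 4: step = 3, count = 18
After iteration 5: step = 4, count = 20
After iteration 6: step = 5, count = 21
Loop ends.

Final answer: 21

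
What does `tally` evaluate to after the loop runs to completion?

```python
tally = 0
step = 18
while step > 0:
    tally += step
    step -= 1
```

Let's trace through this code step by step.

Initialize: tally = 0
Initialize: step = 18
Entering loop: while step > 0:
After iteration 1: tally = 18, step = 17
After iteration 2: tally = 35, step = 16
After iteration 3: tally = 51, step = 15
After iteration 4: tally = 66, step = 14
After iteration 5: tally = 80, step = 13
After iteration 6: tally = 93, step = 12
After iteration 7: tally = 105, step = 11
After iteration 8: tally = 116, step = 10
After iteration 9: tally = 126, step = 9
After iteration 10: tally = 135, step = 8
After iteration 11: tally = 143, step = 7
After iteration 12: tally = 150, step = 6
After iteration 13: tally = 156, step = 5
After iteration 14: tally = 161, step = 4
After iteration 15: tally = 165, step = 3
After iteration 16: tally = 168, step = 2
After iteration 17: tally = 170, step = 1
After iteration 18: tally = 171, step = 0
Loop ends.

Final answer: 171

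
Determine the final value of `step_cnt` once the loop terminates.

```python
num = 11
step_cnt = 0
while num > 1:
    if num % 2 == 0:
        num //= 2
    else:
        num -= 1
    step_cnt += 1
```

Let's trace through this code step by step.

Initialize: num = 11
Initialize: step_cnt = 0
Entering loop: while num > 1:
After iteration 1: num = 10, step_cnt = 1
After iteration 2: num = 5, step_cnt = 2
After iteration 3: num = 4, step_cnt = 3
After iteration 4: num = 2, step_cnt = 4
After iteration 5: num = 1, step_cnt = 5
Loop ends.

Final answer: 5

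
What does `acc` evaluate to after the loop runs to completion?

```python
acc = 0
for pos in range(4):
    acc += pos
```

Let's trace through this code step by step.

Initialize: acc = 0
Entering loop: for pos in range(4):
After iteration 1: pos = 0, acc = 0
After iteration 2: pos = 1, acc = 1
After iteration 3: pos = 2, acc = 3
After iteration 4: pos = 3, acc = 6
Loop ends.

Final answer: 6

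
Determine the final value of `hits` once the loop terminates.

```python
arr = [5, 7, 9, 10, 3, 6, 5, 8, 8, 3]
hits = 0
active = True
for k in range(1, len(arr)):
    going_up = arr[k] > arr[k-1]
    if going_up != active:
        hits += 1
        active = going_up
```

Let's trace through this code step by step.

Initialize: arr = [5, 7, 9, 10, 3, 6, 5, 8, 8, 3]
Initialize: hits = 0
Initialize: active = True
Entering loop: for k in range(1, len(arr)):
After iteration 1: k = 1, hits = 0, active = True, going_up = True
After iteration 2: k = 2, hits = 0, active = True, going_up = True
After iteration 3: k = 3, hits = 0, active = True, going_up = True
After iteration 4: k = 4, hits = 1, active = False, going_up = False
After iteration 5: k = 5, hits = 2, active = True, going_up = True
After iteration 6: k = 6, hits = 3, active = False, going_up = False
After iteration 7: k = 7, hits = 4, active = True, going_up = True
After iteration 8: k = 8, hits = 5, active = False, going_up = False
After iteration 9: k = 9, hits = 5, active = False, going_up = False
Loop ends.

Final answer: 5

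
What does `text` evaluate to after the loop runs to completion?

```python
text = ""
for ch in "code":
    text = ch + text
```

Let's trace through this code step by step.

Initialize: text = ''
Entering loop: for ch in "code":
After iteration 1: ch = 'c', text = 'c'
After iteration 2: ch = 'o', text = 'oc'
After iteration 3: ch = 'd', text = 'doc'
After iteration 4: ch = 'e', text = 'edoc'
Loop ends.

Final answer: 'edoc'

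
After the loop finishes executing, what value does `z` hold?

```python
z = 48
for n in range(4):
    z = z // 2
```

Let's trace through this code step by step.

Initialize: z = 48
Entering loop: for n in range(4):
After iteration 1: n = 0, z = 24
After iteration 2: n = 1, z = 12
After iteration 3: n = 2, z = 6
After iteration 4: n = 3, z = 3
Loop ends.

Final answer: 3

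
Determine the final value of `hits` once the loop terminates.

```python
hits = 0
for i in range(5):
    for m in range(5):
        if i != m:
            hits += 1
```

Let's trace through this code step by step.

Initialize: hits = 0
Entering loop: for i in range(5):
After iteration 1: i = 0, hits = 4
After iteration 2: i = 1, hits = 8
After iteration 3: i = 2, hits = 12
After iteration 4: i = 3, hits = 16
After iteration 5: i = 4, hits = 20
Loop ends.

Final answer: 20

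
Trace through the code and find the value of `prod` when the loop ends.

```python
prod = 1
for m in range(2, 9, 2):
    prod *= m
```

Let's trace through this code step by step.

Initialize: prod = 1
Entering loop: for m in range(2, 9, 2):
After iteration 1: m = 2, prod = 2
After iteration 2: m = 4, prod = 8
After iteration 3: m = 6, prod = 48
After iteration 4: m = 8, prod = 384
Loop ends.

Final answer: 384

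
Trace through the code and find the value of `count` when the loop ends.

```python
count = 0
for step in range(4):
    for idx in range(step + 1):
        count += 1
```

Let's trace through this code step by step.

Initialize: count = 0
Entering loop: for step in range(4):
After iteration 1: step = 0, count = 1, idx = 0
After iteration 2: step = 1, count = 3, idx = 1
After iteration 3: step = 2, count = 6, idx = 2
After iteration 4: step = 3, count = 10, idx = 3
Loop ends.

Final answer: 10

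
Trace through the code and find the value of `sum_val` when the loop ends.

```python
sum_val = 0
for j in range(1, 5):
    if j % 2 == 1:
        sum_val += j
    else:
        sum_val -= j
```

Let's trace through this code step by step.

Initialize: sum_val = 0
Entering loop: for j in range(1, 5):
After iteration 1: j = 1, sum_val = 1
After iteration 2: j = 2, sum_val = -1
After iteration 3: j = 3, sum_val = 2
After iteration 4: j = 4, sum_val = -2
Loop ends.

Final answer: -2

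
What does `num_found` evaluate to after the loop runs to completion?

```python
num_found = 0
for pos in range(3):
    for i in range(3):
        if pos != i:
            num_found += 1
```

Let's trace through this code step by step.

Initialize: num_found = 0
Entering loop: for pos in range(3):
After iteration 1: pos = 0, num_found = 2
After iteration 2: pos = 1, num_found = 4
After iteration 3: pos = 2, num_found = 6
Loop ends.

Final answer: 6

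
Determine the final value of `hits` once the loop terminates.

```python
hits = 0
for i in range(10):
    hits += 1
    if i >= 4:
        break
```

Let's trace through this code step by step.

Initialize: hits = 0
Entering loop: for i in range(10):
After iteration 1: i = 0, hits = 1
After iteration 2: i = 1, hits = 2
After iteration 3: i = 2, hits = 3
After iteration 4: i = 3, hits = 4
After iteration 5: i = 4, hits = 5
Loop ends.

Final answer: 5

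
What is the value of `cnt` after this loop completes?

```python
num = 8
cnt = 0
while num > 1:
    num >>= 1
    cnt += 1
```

Let's trace through this code step by step.

Initialize: num = 8
Initialize: cnt = 0
Entering loop: while num > 1:
After iteration 1: num = 4, cnt = 1
After iteration 2: num = 2, cnt = 2
After iteration 3: num = 1, cnt = 3
Loop ends.

Final answer: 3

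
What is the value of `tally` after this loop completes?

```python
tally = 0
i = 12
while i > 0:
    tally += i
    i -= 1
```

Let's trace through this code step by step.

Initialize: tally = 0
Initialize: i = 12
Entering loop: while i > 0:
After iteration 1: tally = 12, i = 11
After iteration 2: tally = 23, i = 10
After iteration 3: tally = 33, i = 9
After iteration 4: tally = 42, i = 8
After iteration 5: tally = 50, i = 7
After iteration 6: tally = 57, i = 6
After iteration 7: tally = 63, i = 5
After iteration 8: tally = 68, i = 4
After iteration 9: tally = 72, i = 3
After iteration 10: tally = 75, i = 2
After iteration 11: tally = 77, i = 1
After iteration 12: tally = 78, i = 0
Loop ends.

Final answer: 78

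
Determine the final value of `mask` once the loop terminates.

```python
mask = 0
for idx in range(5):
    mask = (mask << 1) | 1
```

Let's trace through this code step by step.

Initialize: mask = 0
Entering loop: for idx in range(5):
After iteration 1: idx = 0, mask = 1
After iteration 2: idx = 1, mask = 3
After iteration 3: idx = 2, mask = 7
After iteration 4: idx = 3, mask = 15
After iteration 5: idx = 4, mask = 31
Loop ends.

Final answer: 31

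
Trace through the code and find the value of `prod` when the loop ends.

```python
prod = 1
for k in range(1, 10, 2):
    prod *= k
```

Let's trace through this code step by step.

Initialize: prod = 1
Entering loop: for k in range(1, 10, 2):
After iteration 1: k = 1, prod = 1
After iteration 2: k = 3, prod = 3
After iteration 3: k = 5, prod = 15
After iteration 4: k = 7, prod = 105
After iteration 5: k = 9, prod = 945
Loop ends.

Final answer: 945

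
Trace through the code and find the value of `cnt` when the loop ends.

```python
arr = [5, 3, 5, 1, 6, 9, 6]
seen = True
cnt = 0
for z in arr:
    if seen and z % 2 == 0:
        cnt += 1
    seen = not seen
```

Let's trace through this code step by step.

Initialize: arr = [5, 3, 5, 1, 6, 9, 6]
Initialize: seen = True
Initialize: cnt = 0
Entering loop: for z in arr:
After iteration 1: z = 5, seen = False, cnt = 0
After iteration 2: z = 3, seen = True, cnt = 0
After iteration 3: z = 5, seen = False, cnt = 0
After iteration 4: z = 1, seen = True, cnt = 0
After iteration 5: z = 6, seen = False, cnt = 1
After iteration 6: z = 9, seen = True, cnt = 1
After iteration 7: z = 6, seen = False, cnt = 2
Loop ends.

Final answer: 2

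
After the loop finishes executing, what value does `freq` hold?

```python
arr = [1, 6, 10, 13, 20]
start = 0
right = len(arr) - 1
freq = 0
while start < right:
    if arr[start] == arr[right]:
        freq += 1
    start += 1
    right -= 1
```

Let's trace through this code step by step.

Initialize: arr = [1, 6, 10, 13, 20]
Initialize: start = 0
Initialize: right = 4
Initialize: freq = 0
Entering loop: while start < right:
After iteration 1: start = 1, right = 3, freq = 0
After iteration 2: start = 2, right = 2, freq = 0
Loop ends.

Final answer: 0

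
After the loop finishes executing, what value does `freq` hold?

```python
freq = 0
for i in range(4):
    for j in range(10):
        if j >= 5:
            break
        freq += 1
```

Let's trace through this code step by step.

Initialize: freq = 0
Entering loop: for i in range(4):
After iteration 1: i = 0, freq = 5
After iteration 2: i = 1, freq = 10
After iteration 3: i = 2, freq = 15
After iteration 4: i = 3, freq = 20
Loop ends.

Final answer: 20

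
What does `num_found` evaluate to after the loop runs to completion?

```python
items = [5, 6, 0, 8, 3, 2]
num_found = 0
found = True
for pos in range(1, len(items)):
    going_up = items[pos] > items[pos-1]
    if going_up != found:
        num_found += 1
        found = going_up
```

Let's trace through this code step by step.

Initialize: items = [5, 6, 0, 8, 3, 2]
Initialize: num_found = 0
Initialize: found = True
Entering loop: for pos in range(1, len(items)):
After iteration 1: pos = 1, num_found = 0, found = True, going_up = True
After iteration 2: pos = 2, num_found = 1, found = False, going_up = False
After iteration 3: pos = 3, num_found = 2, found = True, going_up = True
After iteration 4: pos = 4, num_found = 3, found = False, going_up = False
After iteration 5: pos = 5, num_found = 3, found = False, going_up = False
Loop ends.

Final answer: 3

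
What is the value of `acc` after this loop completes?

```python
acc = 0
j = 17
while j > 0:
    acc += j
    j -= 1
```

Let's trace through this code step by step.

Initialize: acc = 0
Initialize: j = 17
Entering loop: while j > 0:
After iteration 1: acc = 17, j = 16
After iteration 2: acc = 33, j = 15
After iteration 3: acc = 48, j = 14
After iteration 4: acc = 62, j = 13
After iteration 5: acc = 75, j = 12
After iteration 6: acc = 87, j = 11
After iteration 7: acc = 98, j = 10
After iteration 8: acc = 108, j = 9
After iteration 9: acc = 117, j = 8
After iteration 10: acc = 125, j = 7
After iteration 11: acc = 132, j = 6
After iteration 12: acc = 138, j = 5
After iteration 13: acc = 143, j = 4
After iteration 14: acc = 147, j = 3
After iteration 15: acc = 150, j = 2
After iteration 16: acc = 152, j = 1
After iteration 17: acc = 153, j = 0
Loop ends.

Final answer: 153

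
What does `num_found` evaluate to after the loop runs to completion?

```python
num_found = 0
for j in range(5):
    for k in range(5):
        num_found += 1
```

Let's trace through this code step by step.

Initialize: num_found = 0
Entering loop: for j in range(5):
After iteration 1: j = 0, num_found = 5
After iteration 2: j = 1, num_found = 10
After iteration 3: j = 2, num_found = 15
After iteration 4: j = 3, num_found = 20
After iteration 5: j = 4, num_found = 25
Loop ends.

Final answer: 25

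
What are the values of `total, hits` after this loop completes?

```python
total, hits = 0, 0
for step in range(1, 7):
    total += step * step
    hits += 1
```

Let's trace through this code step by step.

Initialize: total = 0
Initialize: hits = 0
Entering loop: for step in range(1, 7):
After iteration 1: step = 1, total = 1, hits = 1
After iteration 2: step = 2, total = 5, hits = 2
After iteration 3: step = 3, total = 14, hits = 3
After iteration 4: step = 4, total = 30, hits = 4
After iteration 5: step = 5, total = 55, hits = 5
After iteration 6: step = 6, total = 91, hits = 6
Loop ends.

Final answer: 91, 6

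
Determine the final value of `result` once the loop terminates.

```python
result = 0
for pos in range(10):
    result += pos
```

Let's trace through this code step by step.

Initialize: result = 0
Entering loop: for pos in range(10):
After iteration 1: pos = 0, result = 0
After iteration 2: pos = 1, result = 1
After iteration 3: pos = 2, result = 3
After iteration 4: pos = 3, result = 6
After iteration 5: pos = 4, result = 10
After iteration 6: pos = 5, result = 15
After iteration 7: pos = 6, result = 21
After iteration 8: pos = 7, result = 28
After iteration 9: pos = 8, result = 36
After iteration 10: pos = 9, result = 45
Loop ends.

Final answer: 45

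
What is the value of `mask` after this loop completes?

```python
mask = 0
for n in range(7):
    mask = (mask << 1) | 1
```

Let's trace through this code step by step.

Initialize: mask = 0
Entering loop: for n in range(7):
After iteration 1: n = 0, mask = 1
After iteration 2: n = 1, mask = 3
After iteration 3: n = 2, mask = 7
After iteration 4: n = 3, mask = 15
After iteration 5: n = 4, mask = 31
After iteration 6: n = 5, mask = 63
After iteration 7: n = 6, mask = 127
Loop ends.

Final answer: 127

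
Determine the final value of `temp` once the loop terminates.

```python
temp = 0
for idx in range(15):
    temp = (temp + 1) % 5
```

Let's trace through this code step by step.

Initialize: temp = 0
Entering loop: for idx in range(15):
After iteration 1: idx = 0, temp = 1
After iteration 2: idx = 1, temp = 2
After iteration 3: idx = 2, temp = 3
After iteration 4: idx = 3, temp = 4
After iteration 5: idx = 4, temp = 0
After iteration 6: idx = 5, temp = 1
After iteration 7: idx = 6, temp = 2
After iteration 8: idx = 7, temp = 3
After iteration 9: idx = 8, temp = 4
After iteration 10: idx = 9, temp = 0
After iteration 11: idx = 10, temp = 1
After iteration 12: idx = 11, temp = 2
After iteration 13: idx = 12, temp = 3
After iteration 14: idx = 13, temp = 4
After iteration 15: idx = 14, temp = 0
Loop ends.

Final answer: 0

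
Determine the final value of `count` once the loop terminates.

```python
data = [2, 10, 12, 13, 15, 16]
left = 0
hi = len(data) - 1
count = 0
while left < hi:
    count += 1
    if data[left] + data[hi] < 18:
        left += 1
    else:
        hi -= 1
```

Let's trace through this code step by step.

Initialize: data = [2, 10, 12, 13, 15, 16]
Initialize: left = 0
Initialize: hi = 5
Initialize: count = 0
Entering loop: while left < hi:
After iteration 1: left = 0, hi = 4, count = 1
After iteration 2: left = 1, hi = 4, count = 2
After iteration 3: left = 1, hi = 3, count = 3
After iteration 4: left = 1, hi = 2, count = 4
After iteration 5: left = 1, hi = 1, count = 5
Loop ends.

Final answer: 5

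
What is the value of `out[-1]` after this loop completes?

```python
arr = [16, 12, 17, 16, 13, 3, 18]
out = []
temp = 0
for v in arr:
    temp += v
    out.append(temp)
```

Let's trace through this code step by step.

Initialize: arr = [16, 12, 17, 16, 13, 3, 18]
Initialize: out = []
Initialize: temp = 0
Entering loop: for v in arr:
After iteration 1: v = 16, out = [16], temp = 16
After iteration 2: v = 12, out = [16, 28], temp = 28
After iteration 3: v = 17, out = [16, 28, 45], temp = 45
After iteration 4: v = 16, out = [16, 28, 45, 61], temp = 61
After iteration 5: v = 13, out = [16, 28, 45, 61, 74], temp = 74
After iteration 6: v = 3, out = [16, 28, 45, 61, 74, 77], temp = 77
After iteration 7: v = 18, out = [16, 28, 45, 61, 74, 77, 95], temp = 95
Loop ends.
out[-1] = 95

Final answer: 95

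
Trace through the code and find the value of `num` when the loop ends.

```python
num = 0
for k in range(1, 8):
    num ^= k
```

Let's trace through this code step by step.

Initialize: num = 0
Entering loop: for k in range(1, 8):
After iteration 1: k = 1, num = 1
After iteration 2: k = 2, num = 3
After iteration 3: k = 3, num = 0
After iteration 4: k = 4, num = 4
After iteration 5: k = 5, num = 1
After iteration 6: k = 6, num = 7
After iteration 7: k = 7, num = 0
Loop ends.

Final answer: 0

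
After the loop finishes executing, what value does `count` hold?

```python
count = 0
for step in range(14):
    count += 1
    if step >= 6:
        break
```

Let's trace through this code step by step.

Initialize: count = 0
Entering loop: for step in range(14):
After iteration 1: step = 0, count = 1
After iteration 2: step = 1, count = 2
After iteration 3: step = 2, count = 3
After iteration 4: step = 3, count = 4
After iteration 5: step = 4, count = 5
After iteration 6: step = 5, count = 6
After iteration 7: step = 6, count = 7
Loop ends.

Final answer: 7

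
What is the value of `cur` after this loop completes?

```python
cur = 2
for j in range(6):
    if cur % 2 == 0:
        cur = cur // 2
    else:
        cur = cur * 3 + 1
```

Let's trace through this code step by step.

Initialize: cur = 2
Entering loop: for j in range(6):
After iteration 1: j = 0, cur = 1
After iteration 2: j = 1, cur = 4
After iteration 3: j = 2, cur = 2
After iteration 4: j = 3, cur = 1
After iteration 5: j = 4, cur = 4
After iteration 6: j = 5, cur = 2
Loop ends.

Final answer: 2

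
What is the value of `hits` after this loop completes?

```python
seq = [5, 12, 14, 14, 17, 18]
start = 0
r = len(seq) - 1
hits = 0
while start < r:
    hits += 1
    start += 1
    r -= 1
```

Let's trace through this code step by step.

Initialize: seq = [5, 12, 14, 14, 17, 18]
Initialize: start = 0
Initialize: r = 5
Initialize: hits = 0
Entering loop: while start < r:
After iteration 1: start = 1, r = 4, hits = 1
After iteration 2: start = 2, r = 3, hits = 2
After iteration 3: start = 3, r = 2, hits = 3
Loop ends.

Final answer: 3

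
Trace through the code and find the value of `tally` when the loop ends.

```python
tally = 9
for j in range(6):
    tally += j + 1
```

Let's trace through this code step by step.

Initialize: tally = 9
Entering loop: for j in range(6):
After iteration 1: j = 0, tally = 10
After iteration 2: j = 1, tally = 12
After iteration 3: j = 2, tally = 15
After iteration 4: j = 3, tally = 19
After iteration 5: j = 4, tally = 24
After iteration 6: j = 5, tally = 30
Loop ends.

Final answer: 30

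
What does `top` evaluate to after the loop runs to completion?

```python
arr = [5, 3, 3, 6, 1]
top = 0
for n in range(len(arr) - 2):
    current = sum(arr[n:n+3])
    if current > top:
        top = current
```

Let's trace through this code step by step.

Initialize: arr = [5, 3, 3, 6, 1]
Initialize: top = 0
Entering loop: for n in range(len(arr) - 2):
After iteration 1: n = 0, top = 11, current = 11
After iteration 2: n = 1, top = 12, current = 12
After iteration 3: n = 2, top = 12, current = 10
Loop ends.

Final answer: 12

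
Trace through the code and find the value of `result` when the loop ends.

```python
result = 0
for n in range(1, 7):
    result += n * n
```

Let's trace through this code step by step.

Initialize: result = 0
Entering loop: for n in range(1, 7):
After iteration 1: n = 1, result = 1
After iteration 2: n = 2, result = 5
After iteration 3: n = 3, result = 14
After iteration 4: n = 4, result = 30
After iteration 5: n = 5, result = 55
After iteration 6: n = 6, result = 91
Loop ends.

Final answer: 91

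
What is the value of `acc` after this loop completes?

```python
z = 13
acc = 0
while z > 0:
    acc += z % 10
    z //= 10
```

Let's trace through this code step by step.

Initialize: z = 13
Initialize: acc = 0
Entering loop: while z > 0:
After iteration 1: z = 1, acc = 3
After iteration 2: z = 0, acc = 4
Loop ends.

Final answer: 4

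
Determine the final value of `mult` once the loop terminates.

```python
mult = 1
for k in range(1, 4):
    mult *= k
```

Let's trace through this code step by step.

Initialize: mult = 1
Entering loop: for k in range(1, 4):
After iteration 1: k = 1, mult = 1
After iteration 2: k = 2, mult = 2
After iteration 3: k = 3, mult = 6
Loop ends.

Final answer: 6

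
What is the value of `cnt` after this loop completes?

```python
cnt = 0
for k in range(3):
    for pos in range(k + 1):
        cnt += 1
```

Let's trace through this code step by step.

Initialize: cnt = 0
Entering loop: for k in range(3):
After iteration 1: k = 0, cnt = 1, pos = 0
After iteration 2: k = 1, cnt = 3, pos = 1
After iteration 3: k = 2, cnt = 6, pos = 2
Loop ends.

Final answer: 6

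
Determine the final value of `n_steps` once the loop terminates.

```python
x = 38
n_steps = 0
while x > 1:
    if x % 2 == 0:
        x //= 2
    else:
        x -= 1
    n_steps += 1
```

Let's trace through this code step by step.

Initialize: x = 38
Initialize: n_steps = 0
Entering loop: while x > 1:
After iteration 1: x = 19, n_steps = 1
After iteration 2: x = 18, n_steps = 2
After iteration 3: x = 9, n_steps = 3
After iteration 4: x = 8, n_steps = 4
After iteration 5: x = 4, n_steps = 5
After iteration 6: x = 2, n_steps = 6
After iteration 7: x = 1, n_steps = 7
Loop ends.

Final answer: 7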